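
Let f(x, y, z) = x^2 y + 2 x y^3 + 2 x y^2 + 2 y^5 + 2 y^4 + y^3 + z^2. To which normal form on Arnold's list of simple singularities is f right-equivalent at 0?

D6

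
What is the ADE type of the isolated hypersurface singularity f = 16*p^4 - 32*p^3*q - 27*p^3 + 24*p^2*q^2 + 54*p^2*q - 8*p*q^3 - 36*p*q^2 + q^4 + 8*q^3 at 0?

E_6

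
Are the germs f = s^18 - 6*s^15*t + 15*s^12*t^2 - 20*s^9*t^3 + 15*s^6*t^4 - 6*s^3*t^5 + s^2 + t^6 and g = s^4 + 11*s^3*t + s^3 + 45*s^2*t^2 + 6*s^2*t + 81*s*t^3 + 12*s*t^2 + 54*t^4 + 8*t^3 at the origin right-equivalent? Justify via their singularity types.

No.

The Hessian of f at 0 has rank 1. Corank 1: A-series; mu = 5 gives A_5. The Hessian of g at 0 has rank 0. Corank 2; j^3 = (s + 2*t)^3 is a perfect cube, so E-series; the 4-jet and mu = 7 give E_7. f is A_5 but g is E_7, hence not right-equivalent.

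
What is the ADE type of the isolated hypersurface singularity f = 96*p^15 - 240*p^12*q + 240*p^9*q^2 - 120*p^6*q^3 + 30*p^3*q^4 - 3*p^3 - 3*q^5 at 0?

E_{8}

The Hessian of f at 0 has rank 0. Corank 2; j^3 = -3*p^3 is a perfect cube, so E-series; the 5-jet and mu = 8 give E_8.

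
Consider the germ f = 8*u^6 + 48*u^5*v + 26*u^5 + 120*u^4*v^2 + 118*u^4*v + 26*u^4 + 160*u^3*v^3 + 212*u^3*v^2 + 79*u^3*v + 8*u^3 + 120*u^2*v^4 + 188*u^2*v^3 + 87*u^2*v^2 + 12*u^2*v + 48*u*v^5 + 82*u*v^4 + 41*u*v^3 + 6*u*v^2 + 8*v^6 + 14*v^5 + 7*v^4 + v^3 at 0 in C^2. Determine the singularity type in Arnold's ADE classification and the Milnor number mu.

The Hessian of f at 0 is [[0, 0], [0, 0]] with rank 0, so corank 2. A Groebner basis of the Jacobian ideal J(f) in C{u,v} is {-768*u^2/59 - 768*u*v/59 + v^4 - 8*v^3/59 - 192*v^2/59, u^3 + 108*u^2/59 + 108*u*v/59 + 17*v^3/118 + 27*v^2/59, u^2*v - 152*u^2/59 - 152*u*v/59 - 49*v^3/177 - 38*v^2/59, 160*u^2/59 + u*v^2 + 160*u*v/59 + 187*v^3/354 + 40*v^2/59}; counting standard monomials gives mu = 7. Corank 2; j^3 = (2*u + v)^3 is a perfect cube, so E-series; the 4-jet and mu = 7 give E_7.

Type E_7, Milnor number mu = 7.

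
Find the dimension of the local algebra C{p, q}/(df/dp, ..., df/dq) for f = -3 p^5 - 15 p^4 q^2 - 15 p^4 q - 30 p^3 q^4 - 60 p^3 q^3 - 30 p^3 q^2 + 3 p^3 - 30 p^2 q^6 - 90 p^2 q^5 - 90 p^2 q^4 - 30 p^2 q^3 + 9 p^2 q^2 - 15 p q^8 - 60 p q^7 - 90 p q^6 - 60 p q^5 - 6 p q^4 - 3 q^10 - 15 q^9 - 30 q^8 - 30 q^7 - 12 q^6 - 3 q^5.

The Hessian of f at 0 is [[0, 0], [0, 0]] with rank 0, so corank 2. A Groebner basis of the Jacobian ideal J(f) in C{p,q} is {-p^2/4 + p*q^3 - p*q^2/2, p^2 + 2*p*q^2 + q^4, p^3, p^2*q + p^2/2 + p*q^2}; counting standard monomials gives mu = 8. Corank 2; j^3 = 3*p^3 is a perfect cube, so E-series; the 5-jet and mu = 8 give E_8.

8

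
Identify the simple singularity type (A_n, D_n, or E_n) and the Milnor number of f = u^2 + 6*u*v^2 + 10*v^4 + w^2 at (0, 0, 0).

Type A3, Milnor number mu = 3.

The Hessian of f at 0 is [[2, 0, 0], [0, 0, 0], [0, 0, 2]] with rank 2, so corank 1. A Groebner basis of the Jacobian ideal J(f) in C{u,v,w} is {u^2, u*v, u/3 + v^2, w}; counting standard monomials gives mu = 3. Corank 1: A-series; mu = 3 gives A_3.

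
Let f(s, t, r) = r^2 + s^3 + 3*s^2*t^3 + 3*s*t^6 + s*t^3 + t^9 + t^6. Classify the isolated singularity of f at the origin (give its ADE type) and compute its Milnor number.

The Hessian of f at 0 is [[0, 0, 0], [0, 0, 0], [0, 0, 2]] with rank 1, so corank 2. A Groebner basis of the Jacobian ideal J(f) in C{s,t,r} is {s^3, s*t^2, 3*s^2 + t^3, r}; counting standard monomials gives mu = 7. Corank 2; j^3 = s^3 is a perfect cube, so E-series; the 4-jet and mu = 7 give E_7.

Type E7, Milnor number mu = 7.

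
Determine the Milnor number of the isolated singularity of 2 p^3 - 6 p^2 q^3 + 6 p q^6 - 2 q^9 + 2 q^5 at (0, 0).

8

The Hessian of f at 0 has rank 0. Corank 2; j^3 = 2*p^3 is a perfect cube, so E-series; the 5-jet and mu = 8 give E_8.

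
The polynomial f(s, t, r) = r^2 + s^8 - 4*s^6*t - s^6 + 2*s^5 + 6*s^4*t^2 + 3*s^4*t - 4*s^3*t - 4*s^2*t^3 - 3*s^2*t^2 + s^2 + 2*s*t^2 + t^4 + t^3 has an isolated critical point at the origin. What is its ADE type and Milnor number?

The Hessian of f at 0 has rank 2. Corank 1: A-series; mu = 2 gives A_2.

Type A_2, Milnor number mu = 2.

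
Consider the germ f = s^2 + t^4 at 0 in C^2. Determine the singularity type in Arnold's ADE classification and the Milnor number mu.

Type A_3, Milnor number mu = 3.

The Hessian of f at 0 has rank 1. Corank 1: A-series; mu = 3 gives A_3.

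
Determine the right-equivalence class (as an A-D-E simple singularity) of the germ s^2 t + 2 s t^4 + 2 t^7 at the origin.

D8

The Hessian of f at 0 is [[0, 0], [0, 0]] with rank 0, so corank 2. A Groebner basis of the Jacobian ideal J(f) in C{s,t} is {-s^2/6 + s*t^3, s*t + t^4, s^3, s^2*t}; counting standard monomials gives mu = 8. Corank 2; j^3 = s^2*t has shape L^2 M (L != M), so D-series; mu = 8 gives D_8.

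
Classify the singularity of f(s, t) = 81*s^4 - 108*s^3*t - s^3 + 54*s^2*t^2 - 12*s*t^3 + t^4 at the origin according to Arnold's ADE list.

E_6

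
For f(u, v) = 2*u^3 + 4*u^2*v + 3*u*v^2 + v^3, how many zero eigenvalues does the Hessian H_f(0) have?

2

The Hessian at 0 is [[0, 0], [0, 0]] of rank 0; hence corank 2.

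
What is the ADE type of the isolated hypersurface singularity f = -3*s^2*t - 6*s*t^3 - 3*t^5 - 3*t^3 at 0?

The Hessian of f at 0 has rank 0. Corank 2; j^3 = -3*t*(s^2 + t^2) splits into three distinct lines over C (the quadratic factor has nonzero discriminant), so D_4.

D_{4}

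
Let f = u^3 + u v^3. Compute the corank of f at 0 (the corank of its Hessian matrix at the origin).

2

Hessian at 0 has rank 0.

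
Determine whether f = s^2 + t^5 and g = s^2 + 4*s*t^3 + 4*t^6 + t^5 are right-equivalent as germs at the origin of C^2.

Yes.

The Hessian of f at 0 has rank 1. Corank 1: A-series; mu = 4 gives A_4. The Hessian of g at 0 has rank 1. Corank 1: A-series; mu = 4 gives A_4. Both have type A_4, hence right-equivalent.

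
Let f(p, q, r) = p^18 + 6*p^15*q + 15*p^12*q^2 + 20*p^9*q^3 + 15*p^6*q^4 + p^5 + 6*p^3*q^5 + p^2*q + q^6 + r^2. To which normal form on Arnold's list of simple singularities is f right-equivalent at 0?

D_7

The Hessian of f at 0 is [[0, 0, 0], [0, 0, 0], [0, 0, 2]] with rank 1, so corank 2. A Groebner basis of the Jacobian ideal J(f) in C{p,q,r} is {p^2/6 + q^5, p^3, p*q, r}; counting standard monomials gives mu = 7. Corank 2; j^3 = p^2*q has shape L^2 M (L != M), so D-series; mu = 7 gives D_7.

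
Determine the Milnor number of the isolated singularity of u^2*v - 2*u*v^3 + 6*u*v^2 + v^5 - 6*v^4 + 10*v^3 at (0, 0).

4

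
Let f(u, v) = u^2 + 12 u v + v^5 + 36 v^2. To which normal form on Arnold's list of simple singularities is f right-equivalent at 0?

A_4

The Hessian of f at 0 is [[2, 12], [12, 72]] with rank 1, so corank 1. A Groebner basis of the Jacobian ideal J(f) in C{u,v} is {v^4, u + 6*v}; counting standard monomials gives mu = 4. Corank 1: A-series; mu = 4 gives A_4.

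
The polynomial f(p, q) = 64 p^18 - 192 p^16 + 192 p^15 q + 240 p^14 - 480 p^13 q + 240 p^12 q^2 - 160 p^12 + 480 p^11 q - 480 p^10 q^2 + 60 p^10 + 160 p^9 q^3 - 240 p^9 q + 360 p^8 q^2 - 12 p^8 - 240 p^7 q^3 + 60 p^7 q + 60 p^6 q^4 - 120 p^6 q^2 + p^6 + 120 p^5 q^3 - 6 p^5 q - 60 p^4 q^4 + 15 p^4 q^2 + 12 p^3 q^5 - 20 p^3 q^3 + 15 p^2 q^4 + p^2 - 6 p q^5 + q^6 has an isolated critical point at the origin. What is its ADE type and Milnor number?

The Hessian of f at 0 has rank 1. Corank 1: A-series; mu = 5 gives A_5.

Type A_5, Milnor number mu = 5.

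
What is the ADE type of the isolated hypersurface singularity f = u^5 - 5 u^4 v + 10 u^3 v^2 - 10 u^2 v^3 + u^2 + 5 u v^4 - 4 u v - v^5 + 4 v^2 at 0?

The Hessian of f at 0 is [[2, -4], [-4, 8]] with rank 1, so corank 1. A Groebner basis of the Jacobian ideal J(f) in C{u,v} is {v^4, u - 2*v}; counting standard monomials gives mu = 4. Corank 1: A-series; mu = 4 gives A_4.

A_4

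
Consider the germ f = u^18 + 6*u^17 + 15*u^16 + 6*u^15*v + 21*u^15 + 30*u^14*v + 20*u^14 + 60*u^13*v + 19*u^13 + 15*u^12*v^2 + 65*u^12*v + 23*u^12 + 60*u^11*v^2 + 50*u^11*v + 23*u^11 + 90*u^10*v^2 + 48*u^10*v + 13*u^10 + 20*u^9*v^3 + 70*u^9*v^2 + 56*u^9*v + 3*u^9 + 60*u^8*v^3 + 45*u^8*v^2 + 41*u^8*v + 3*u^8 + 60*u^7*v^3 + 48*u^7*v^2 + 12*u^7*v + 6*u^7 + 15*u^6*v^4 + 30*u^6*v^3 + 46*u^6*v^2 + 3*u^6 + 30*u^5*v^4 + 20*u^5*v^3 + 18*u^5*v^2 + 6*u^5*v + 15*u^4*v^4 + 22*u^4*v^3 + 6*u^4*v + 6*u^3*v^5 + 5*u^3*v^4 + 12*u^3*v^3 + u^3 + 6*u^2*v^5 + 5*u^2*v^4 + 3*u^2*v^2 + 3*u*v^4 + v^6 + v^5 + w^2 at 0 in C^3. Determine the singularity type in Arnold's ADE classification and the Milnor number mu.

Type E_8, Milnor number mu = 8.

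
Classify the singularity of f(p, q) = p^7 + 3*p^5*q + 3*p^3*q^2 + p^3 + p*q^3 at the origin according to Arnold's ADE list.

E7

The Hessian of f at 0 has rank 0. Corank 2; j^3 = p^3 is a perfect cube, so E-series; the 4-jet and mu = 7 give E_7.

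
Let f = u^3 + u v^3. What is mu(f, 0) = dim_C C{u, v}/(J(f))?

The Hessian of f at 0 has rank 0. Corank 2; j^3 = u^3 is a perfect cube, so E-series; the 4-jet and mu = 7 give E_7.

7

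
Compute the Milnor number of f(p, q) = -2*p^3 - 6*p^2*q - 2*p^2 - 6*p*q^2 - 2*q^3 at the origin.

2

The Hessian of f at 0 has rank 1. Corank 1: A-series; mu = 2 gives A_2.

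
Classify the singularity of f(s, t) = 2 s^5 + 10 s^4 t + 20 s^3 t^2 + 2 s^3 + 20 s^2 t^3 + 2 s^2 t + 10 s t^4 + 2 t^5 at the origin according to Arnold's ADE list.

D_{6}

The Hessian of f at 0 has rank 0. Corank 2; j^3 = 2*s^2*(s + t) has shape L^2 M (L != M), so D-series; mu = 6 gives D_6.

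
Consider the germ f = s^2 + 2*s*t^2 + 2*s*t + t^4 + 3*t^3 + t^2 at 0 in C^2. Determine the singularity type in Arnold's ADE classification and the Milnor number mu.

The Hessian of f at 0 is [[2, 2], [2, 2]] with rank 1, so corank 1. A Groebner basis of the Jacobian ideal J(f) in C{s,t} is {t^2, s + t}; counting standard monomials gives mu = 2. Corank 1: A-series; mu = 2 gives A_2.

Type A2, Milnor number mu = 2.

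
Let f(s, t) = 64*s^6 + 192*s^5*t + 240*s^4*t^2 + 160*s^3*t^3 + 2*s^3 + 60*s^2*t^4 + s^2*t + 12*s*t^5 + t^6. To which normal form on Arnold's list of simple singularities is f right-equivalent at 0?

The Hessian of f at 0 is [[0, 0], [0, 0]] with rank 0, so corank 2. A Groebner basis of the Jacobian ideal J(f) in C{s,t} is {-s*t/12 + t^5, s*t^2, s^2 + s*t/2}; counting standard monomials gives mu = 7. Corank 2; j^3 = s^2*(2*s + t) has shape L^2 M (L != M), so D-series; mu = 7 gives D_7.

D_7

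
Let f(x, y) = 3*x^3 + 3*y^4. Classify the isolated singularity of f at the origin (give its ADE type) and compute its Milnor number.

Type E_6, Milnor number mu = 6.

The Hessian of f at 0 has rank 0. Corank 2; j^3 = 3*x^3 is a perfect cube, so E-series; the 4-jet and mu = 6 give E_6.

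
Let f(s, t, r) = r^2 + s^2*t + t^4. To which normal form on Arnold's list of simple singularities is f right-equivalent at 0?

D5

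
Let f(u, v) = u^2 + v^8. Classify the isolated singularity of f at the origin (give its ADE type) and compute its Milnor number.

The Hessian of f at 0 has rank 1. Corank 1: A-series; mu = 7 gives A_7.

Type A_7, Milnor number mu = 7.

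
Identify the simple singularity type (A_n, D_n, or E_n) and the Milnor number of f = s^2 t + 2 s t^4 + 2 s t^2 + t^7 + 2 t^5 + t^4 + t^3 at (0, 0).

Type D_5, Milnor number mu = 5.

The Hessian of f at 0 has rank 0. Corank 2; j^3 = t*(s + t)^2 has shape L^2 M (L != M), so D-series; mu = 5 gives D_5.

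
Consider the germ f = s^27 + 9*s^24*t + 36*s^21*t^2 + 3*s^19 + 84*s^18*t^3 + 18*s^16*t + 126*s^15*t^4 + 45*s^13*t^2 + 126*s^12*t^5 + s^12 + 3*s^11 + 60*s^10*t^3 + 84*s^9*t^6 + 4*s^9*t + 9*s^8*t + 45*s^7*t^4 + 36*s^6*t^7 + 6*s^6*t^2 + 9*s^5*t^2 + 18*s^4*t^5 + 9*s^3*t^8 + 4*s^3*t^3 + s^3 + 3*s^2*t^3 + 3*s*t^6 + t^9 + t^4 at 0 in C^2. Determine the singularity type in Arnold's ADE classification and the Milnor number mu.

Type E_{6}, Milnor number mu = 6.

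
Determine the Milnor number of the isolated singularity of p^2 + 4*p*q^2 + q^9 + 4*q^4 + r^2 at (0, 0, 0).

The Hessian of f at 0 is [[2, 0, 0], [0, 0, 0], [0, 0, 2]] with rank 2, so corank 1. A Groebner basis of the Jacobian ideal J(f) in C{p,q,r} is {p^4, p/2 + q^2, r}; counting standard monomials gives mu = 8. Corank 1: A-series; mu = 8 gives A_8.

8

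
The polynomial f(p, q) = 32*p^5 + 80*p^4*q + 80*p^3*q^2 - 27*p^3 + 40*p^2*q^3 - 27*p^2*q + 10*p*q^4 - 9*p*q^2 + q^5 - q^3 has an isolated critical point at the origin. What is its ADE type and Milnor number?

The Hessian of f at 0 has rank 0. Corank 2; j^3 = -(3*p + q)^3 is a perfect cube, so E-series; the 5-jet and mu = 8 give E_8.

Type E8, Milnor number mu = 8.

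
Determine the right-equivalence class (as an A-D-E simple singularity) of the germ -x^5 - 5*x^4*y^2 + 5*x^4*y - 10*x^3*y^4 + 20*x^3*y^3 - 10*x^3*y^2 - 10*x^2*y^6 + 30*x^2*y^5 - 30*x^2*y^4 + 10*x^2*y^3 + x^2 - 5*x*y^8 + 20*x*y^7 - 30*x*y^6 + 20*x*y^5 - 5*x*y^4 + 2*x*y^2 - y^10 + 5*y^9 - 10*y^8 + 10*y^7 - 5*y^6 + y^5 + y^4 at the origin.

A_4

The Hessian of f at 0 has rank 1. Corank 1: A-series; mu = 4 gives A_4.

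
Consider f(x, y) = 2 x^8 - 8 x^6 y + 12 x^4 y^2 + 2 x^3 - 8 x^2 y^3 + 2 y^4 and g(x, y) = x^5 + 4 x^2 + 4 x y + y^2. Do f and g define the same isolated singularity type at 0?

No.

The Hessian of f at 0 has rank 0. Corank 2; j^3 = 2*x^3 is a perfect cube, so E-series; the 4-jet and mu = 6 give E_6. The Hessian of g at 0 has rank 1. Corank 1: A-series; mu = 4 gives A_4. f is E_6 but g is A_4, hence not right-equivalent.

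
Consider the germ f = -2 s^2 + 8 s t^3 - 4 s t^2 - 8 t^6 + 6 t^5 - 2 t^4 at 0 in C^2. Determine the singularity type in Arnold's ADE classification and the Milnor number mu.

Type A_{4}, Milnor number mu = 4.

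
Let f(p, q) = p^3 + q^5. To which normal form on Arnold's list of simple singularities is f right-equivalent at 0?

E_8

The Hessian of f at 0 is [[0, 0], [0, 0]] with rank 0, so corank 2. A Groebner basis of the Jacobian ideal J(f) in C{p,q} is {q^4, p^2}; counting standard monomials gives mu = 8. Corank 2; j^3 = p^3 is a perfect cube, so E-series; the 5-jet and mu = 8 give E_8.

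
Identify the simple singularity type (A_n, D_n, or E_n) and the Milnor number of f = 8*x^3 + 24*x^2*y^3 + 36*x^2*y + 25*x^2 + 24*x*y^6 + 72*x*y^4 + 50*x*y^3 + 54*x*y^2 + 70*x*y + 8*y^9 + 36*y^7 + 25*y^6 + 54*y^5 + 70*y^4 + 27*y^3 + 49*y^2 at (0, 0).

The Hessian of f at 0 has rank 1. Corank 1: A-series; mu = 2 gives A_2.

Type A_2, Milnor number mu = 2.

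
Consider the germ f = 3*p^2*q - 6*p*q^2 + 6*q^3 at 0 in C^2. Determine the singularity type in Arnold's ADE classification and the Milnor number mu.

Type D_{4}, Milnor number mu = 4.

The Hessian of f at 0 has rank 0. Corank 2; j^3 = 3*q*(p^2 - 2*p*q + 2*q^2) splits into three distinct lines over C (the quadratic factor has nonzero discriminant), so D_4.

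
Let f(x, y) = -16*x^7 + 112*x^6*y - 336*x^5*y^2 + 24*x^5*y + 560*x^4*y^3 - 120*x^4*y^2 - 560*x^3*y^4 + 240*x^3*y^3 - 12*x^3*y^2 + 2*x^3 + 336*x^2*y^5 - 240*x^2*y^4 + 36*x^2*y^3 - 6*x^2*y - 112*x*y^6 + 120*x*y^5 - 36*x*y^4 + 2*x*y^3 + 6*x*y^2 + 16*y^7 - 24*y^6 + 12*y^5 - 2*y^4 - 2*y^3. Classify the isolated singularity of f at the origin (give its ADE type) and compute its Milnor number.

Type E_7, Milnor number mu = 7.

The Hessian of f at 0 is [[0, 0], [0, 0]] with rank 0, so corank 2. A Groebner basis of the Jacobian ideal J(f) in C{x,y} is {x^3 - 3*x^2*y - 6*x^2 + 12*x*y - 6*y^2, 3*x^2 + x*y^2 - 6*x*y + 3*y^2, 3*x^2 - 6*x*y + y^3 + 3*y^2}; counting standard monomials gives mu = 7. Corank 2; j^3 = 2*(x - y)^3 is a perfect cube, so E-series; the 4-jet and mu = 7 give E_7.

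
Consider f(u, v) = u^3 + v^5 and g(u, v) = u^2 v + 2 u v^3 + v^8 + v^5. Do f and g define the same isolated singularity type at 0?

The Hessian of f at 0 is [[0, 0], [0, 0]] with rank 0, so corank 2. A Groebner basis of the Jacobian ideal J(f) in C{u,v} is {v^4, u^2}; counting standard monomials gives mu = 8. Corank 2; j^3 = u^3 is a perfect cube, so E-series; the 5-jet and mu = 8 give E_8. The Hessian of g at 0 is [[0, 0], [0, 0]] with rank 0, so corank 2. A Groebner basis of the Jacobian ideal J(g) in C{u,v} is {u^4, u^3*v - u^2/8 - u*v^2/8, u^3 + u^2*v^2, u*v + v^3}; counting standard monomials gives mu = 9. Corank 2; j^3 = u^2*v has shape L^2 M (L != M), so D-series; mu = 9 gives D_9. f is E_8 but g is D_9, hence not right-equivalent.

No.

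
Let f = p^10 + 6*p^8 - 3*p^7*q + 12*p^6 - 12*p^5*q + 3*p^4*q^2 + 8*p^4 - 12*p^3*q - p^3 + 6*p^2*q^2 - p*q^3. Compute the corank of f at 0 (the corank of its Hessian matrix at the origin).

2

The Hessian at 0 is [[0, 0], [0, 0]] of rank 0; hence corank 2.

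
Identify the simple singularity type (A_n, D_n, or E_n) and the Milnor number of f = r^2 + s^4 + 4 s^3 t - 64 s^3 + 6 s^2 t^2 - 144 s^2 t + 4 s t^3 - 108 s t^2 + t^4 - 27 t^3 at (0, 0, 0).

Type E_{6}, Milnor number mu = 6.

The Hessian of f at 0 has rank 1. Corank 2; j^3 = -(4*s + 3*t)^3 is a perfect cube, so E-series; the 4-jet and mu = 6 give E_6.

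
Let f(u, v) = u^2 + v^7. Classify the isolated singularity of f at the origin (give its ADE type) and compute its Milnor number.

Type A_6, Milnor number mu = 6.

The Hessian of f at 0 has rank 1. Corank 1: A-series; mu = 6 gives A_6.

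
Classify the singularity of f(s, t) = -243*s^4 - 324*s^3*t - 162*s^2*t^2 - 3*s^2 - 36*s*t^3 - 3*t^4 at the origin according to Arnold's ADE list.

A_3

The Hessian of f at 0 has rank 1. Corank 1: A-series; mu = 3 gives A_3.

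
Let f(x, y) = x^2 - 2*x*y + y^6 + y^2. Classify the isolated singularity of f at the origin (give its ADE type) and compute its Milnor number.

Type A_{5}, Milnor number mu = 5.

The Hessian of f at 0 is [[2, -2], [-2, 2]] with rank 1, so corank 1. A Groebner basis of the Jacobian ideal J(f) in C{x,y} is {y^5, x - y}; counting standard monomials gives mu = 5. Corank 1: A-series; mu = 5 gives A_5.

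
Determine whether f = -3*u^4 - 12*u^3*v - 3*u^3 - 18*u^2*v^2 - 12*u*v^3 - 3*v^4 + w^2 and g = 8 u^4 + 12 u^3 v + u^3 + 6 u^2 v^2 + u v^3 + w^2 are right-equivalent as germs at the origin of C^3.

No.

The Hessian of f at 0 is [[0, 0, 0], [0, 0, 0], [0, 0, 2]] with rank 1, so corank 2. A Groebner basis of the Jacobian ideal J(f) in C{u,v,w} is {v^4, u*v^2 + v^3/3, u^2, w}; counting standard monomials gives mu = 6. Corank 2; j^3 = -3*u^3 is a perfect cube, so E-series; the 4-jet and mu = 6 give E_6. The Hessian of g at 0 is [[0, 0, 0], [0, 0, 0], [0, 0, 2]] with rank 1, so corank 2. A Groebner basis of the Jacobian ideal J(g) in C{u,v,w} is {3*u^2/4 + v^4 + v^3/4, u^3, u^2*v - u^2/4 - v^3/12, u^2 + u*v^2 + v^3/3, w}; counting standard monomials gives mu = 7. Corank 2; j^3 = u^3 is a perfect cube, so E-series; the 4-jet and mu = 7 give E_7. f is E_6 but g is E_7, hence not right-equivalent.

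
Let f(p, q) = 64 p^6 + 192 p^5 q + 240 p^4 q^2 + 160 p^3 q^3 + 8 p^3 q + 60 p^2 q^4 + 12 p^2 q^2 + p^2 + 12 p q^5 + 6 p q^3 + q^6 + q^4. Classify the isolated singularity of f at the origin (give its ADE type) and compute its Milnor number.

Type A3, Milnor number mu = 3.

The Hessian of f at 0 is [[2, 0], [0, 0]] with rank 1, so corank 1. A Groebner basis of the Jacobian ideal J(f) in C{p,q} is {q^3, p}; counting standard monomials gives mu = 3. Corank 1: A-series; mu = 3 gives A_3.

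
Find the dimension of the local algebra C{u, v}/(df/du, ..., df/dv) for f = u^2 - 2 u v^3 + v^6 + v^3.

The Hessian of f at 0 has rank 1. Corank 1: A-series; mu = 2 gives A_2.

2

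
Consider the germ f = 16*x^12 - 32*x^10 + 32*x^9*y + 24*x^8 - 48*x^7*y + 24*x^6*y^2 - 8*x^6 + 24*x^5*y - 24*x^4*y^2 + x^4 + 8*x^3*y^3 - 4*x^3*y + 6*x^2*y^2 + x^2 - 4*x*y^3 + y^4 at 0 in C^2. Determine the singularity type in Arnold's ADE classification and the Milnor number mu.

Type A_{3}, Milnor number mu = 3.

The Hessian of f at 0 has rank 1. Corank 1: A-series; mu = 3 gives A_3.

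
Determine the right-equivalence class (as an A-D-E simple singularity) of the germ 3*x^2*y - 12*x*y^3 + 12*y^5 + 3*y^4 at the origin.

D_{5}

The Hessian of f at 0 has rank 0. Corank 2; j^3 = 3*x^2*y has shape L^2 M (L != M), so D-series; mu = 5 gives D_5.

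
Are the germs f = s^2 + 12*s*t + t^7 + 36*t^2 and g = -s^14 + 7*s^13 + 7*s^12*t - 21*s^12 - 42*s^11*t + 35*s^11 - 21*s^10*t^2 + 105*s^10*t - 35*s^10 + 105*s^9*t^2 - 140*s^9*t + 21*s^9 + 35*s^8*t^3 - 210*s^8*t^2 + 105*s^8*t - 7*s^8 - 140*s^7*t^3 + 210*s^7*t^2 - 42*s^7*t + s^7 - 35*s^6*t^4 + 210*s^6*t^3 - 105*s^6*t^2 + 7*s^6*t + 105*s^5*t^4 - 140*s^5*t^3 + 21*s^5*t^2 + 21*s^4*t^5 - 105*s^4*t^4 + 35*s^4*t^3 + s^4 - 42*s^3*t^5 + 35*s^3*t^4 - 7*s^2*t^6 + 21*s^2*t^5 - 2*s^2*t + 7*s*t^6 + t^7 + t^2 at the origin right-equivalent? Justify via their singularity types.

Yes.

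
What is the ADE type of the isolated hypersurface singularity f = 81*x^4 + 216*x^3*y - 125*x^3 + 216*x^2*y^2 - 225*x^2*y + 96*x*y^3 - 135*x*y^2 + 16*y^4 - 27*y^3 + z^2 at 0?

E_6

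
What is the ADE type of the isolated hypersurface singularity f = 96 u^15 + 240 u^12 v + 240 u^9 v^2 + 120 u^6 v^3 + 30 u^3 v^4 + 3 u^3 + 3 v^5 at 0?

The Hessian of f at 0 has rank 0. Corank 2; j^3 = 3*u^3 is a perfect cube, so E-series; the 5-jet and mu = 8 give E_8.

E_{8}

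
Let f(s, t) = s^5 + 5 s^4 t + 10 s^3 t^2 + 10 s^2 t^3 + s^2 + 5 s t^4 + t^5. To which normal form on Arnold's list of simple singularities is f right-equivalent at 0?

A_4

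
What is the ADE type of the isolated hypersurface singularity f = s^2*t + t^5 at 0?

D6

The Hessian of f at 0 has rank 0. Corank 2; j^3 = s^2*t has shape L^2 M (L != M), so D-series; mu = 6 gives D_6.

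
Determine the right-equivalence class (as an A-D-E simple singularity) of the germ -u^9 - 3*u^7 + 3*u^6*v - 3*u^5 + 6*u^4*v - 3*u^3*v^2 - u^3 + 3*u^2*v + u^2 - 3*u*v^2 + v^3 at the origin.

A_{2}

The Hessian of f at 0 has rank 1. Corank 1: A-series; mu = 2 gives A_2.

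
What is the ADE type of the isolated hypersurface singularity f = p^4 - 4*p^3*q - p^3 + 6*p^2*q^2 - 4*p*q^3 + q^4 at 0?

E6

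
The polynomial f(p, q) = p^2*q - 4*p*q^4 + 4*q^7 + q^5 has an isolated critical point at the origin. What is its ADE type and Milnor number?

Type D_6, Milnor number mu = 6.

The Hessian of f at 0 has rank 0. Corank 2; j^3 = p^2*q has shape L^2 M (L != M), so D-series; mu = 6 gives D_6.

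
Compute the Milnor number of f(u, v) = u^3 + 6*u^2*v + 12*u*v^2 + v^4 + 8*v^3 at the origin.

The Hessian of f at 0 has rank 0. Corank 2; j^3 = (u + 2*v)^3 is a perfect cube, so E-series; the 4-jet and mu = 6 give E_6.

6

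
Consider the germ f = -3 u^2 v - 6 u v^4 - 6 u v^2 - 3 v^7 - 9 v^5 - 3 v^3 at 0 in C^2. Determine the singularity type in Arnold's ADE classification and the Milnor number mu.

Type D_{6}, Milnor number mu = 6.

The Hessian of f at 0 is [[0, 0], [0, 0]] with rank 0, so corank 2. A Groebner basis of the Jacobian ideal J(f) in C{u,v} is {u*v + v^4 + v^2, u*v^2 + v^3, u^2 - 3*u*v - 4*v^2}; counting standard monomials gives mu = 6. Corank 2; j^3 = -3*v*(u + v)^2 has shape L^2 M (L != M), so D-series; mu = 6 gives D_6.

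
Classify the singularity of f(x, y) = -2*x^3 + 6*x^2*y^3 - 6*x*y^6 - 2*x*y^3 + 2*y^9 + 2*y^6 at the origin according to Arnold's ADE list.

The Hessian of f at 0 is [[0, 0], [0, 0]] with rank 0, so corank 2. A Groebner basis of the Jacobian ideal J(f) in C{x,y} is {x^3, x*y^2, 3*x^2 + y^3}; counting standard monomials gives mu = 7. Corank 2; j^3 = -2*x^3 is a perfect cube, so E-series; the 4-jet and mu = 7 give E_7.

E_7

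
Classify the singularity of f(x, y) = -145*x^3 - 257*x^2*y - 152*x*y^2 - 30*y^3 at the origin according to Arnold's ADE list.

D_{4}

The Hessian of f at 0 is [[0, 0], [0, 0]] with rank 0, so corank 2. A Groebner basis of the Jacobian ideal J(f) in C{x,y} is {y^3, x^2 - 26*y^2/71, x*y + 43*y^2/71}; counting standard monomials gives mu = 4. Corank 2; j^3 = -(5*x + 3*y)*(29*x^2 + 34*x*y + 10*y^2) splits into three distinct lines over C (the quadratic factor has nonzero discriminant), so D_4.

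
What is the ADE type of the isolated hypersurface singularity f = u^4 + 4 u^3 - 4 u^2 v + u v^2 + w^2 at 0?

The Hessian of f at 0 is [[0, 0, 0], [0, 0, 0], [0, 0, 2]] with rank 1, so corank 2. A Groebner basis of the Jacobian ideal J(f) in C{u,v,w} is {u*v^2 - 2*u*v + v^2, -4*u*v + v^3 + 2*v^2, u^2 - u*v/2, w}; counting standard monomials gives mu = 5. Corank 2; j^3 = u*(2*u - v)^2 has shape L^2 M (L != M), so D-series; mu = 5 gives D_5.

D_{5}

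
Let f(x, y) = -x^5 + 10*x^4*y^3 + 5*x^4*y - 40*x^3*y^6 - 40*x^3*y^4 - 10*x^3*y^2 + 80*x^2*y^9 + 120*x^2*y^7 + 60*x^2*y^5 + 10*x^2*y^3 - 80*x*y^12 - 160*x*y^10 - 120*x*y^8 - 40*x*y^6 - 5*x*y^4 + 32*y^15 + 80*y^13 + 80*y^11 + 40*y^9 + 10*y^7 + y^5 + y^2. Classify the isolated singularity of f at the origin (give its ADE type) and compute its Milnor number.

Type A4, Milnor number mu = 4.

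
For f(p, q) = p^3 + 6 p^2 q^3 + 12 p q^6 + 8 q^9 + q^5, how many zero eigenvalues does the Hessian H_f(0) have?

2

Hessian at 0 has rank 0.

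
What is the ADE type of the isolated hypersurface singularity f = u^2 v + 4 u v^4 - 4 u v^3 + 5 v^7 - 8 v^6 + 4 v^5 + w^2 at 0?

D_{8}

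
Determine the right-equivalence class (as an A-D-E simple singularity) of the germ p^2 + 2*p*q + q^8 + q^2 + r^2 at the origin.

The Hessian of f at 0 has rank 2. Corank 1: A-series; mu = 7 gives A_7.

A_7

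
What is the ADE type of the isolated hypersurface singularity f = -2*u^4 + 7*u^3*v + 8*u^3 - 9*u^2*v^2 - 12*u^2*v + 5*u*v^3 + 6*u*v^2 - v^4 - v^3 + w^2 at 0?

E7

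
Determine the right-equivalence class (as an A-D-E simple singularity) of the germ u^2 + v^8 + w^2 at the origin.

A7

The Hessian of f at 0 has rank 2. Corank 1: A-series; mu = 7 gives A_7.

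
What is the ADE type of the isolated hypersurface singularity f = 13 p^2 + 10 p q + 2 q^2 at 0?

The Hessian of f at 0 has rank 2. Corank 0: nondegenerate Morse point, so A_1.

A_1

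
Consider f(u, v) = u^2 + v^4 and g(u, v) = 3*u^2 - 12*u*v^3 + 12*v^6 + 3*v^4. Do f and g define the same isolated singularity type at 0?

The Hessian of f at 0 has rank 1. Corank 1: A-series; mu = 3 gives A_3. The Hessian of g at 0 has rank 1. Corank 1: A-series; mu = 3 gives A_3. Both have type A_3, hence right-equivalent.

Yes.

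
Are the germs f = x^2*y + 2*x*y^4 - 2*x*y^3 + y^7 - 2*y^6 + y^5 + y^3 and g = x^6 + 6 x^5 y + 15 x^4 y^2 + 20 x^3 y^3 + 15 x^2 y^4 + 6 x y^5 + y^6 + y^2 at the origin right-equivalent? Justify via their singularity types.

The Hessian of f at 0 is [[0, 0], [0, 0]] with rank 0, so corank 2. A Groebner basis of the Jacobian ideal J(f) in C{x,y} is {y^3, x^2 + 3*y^2, x*y}; counting standard monomials gives mu = 4. Corank 2; j^3 = y*(x^2 + y^2) splits into three distinct lines over C (the quadratic factor has nonzero discriminant), so D_4. The Hessian of g at 0 is [[0, 0], [0, 2]] with rank 1, so corank 1. A Groebner basis of the Jacobian ideal J(g) in C{x,y} is {x^5, y}; counting standard monomials gives mu = 5. Corank 1: A-series; mu = 5 gives A_5. f is D_4 but g is A_5, hence not right-equivalent.

No.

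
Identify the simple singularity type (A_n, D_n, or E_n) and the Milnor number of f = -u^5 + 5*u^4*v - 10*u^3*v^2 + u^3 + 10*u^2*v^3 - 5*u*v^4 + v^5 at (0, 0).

The Hessian of f at 0 has rank 0. Corank 2; j^3 = u^3 is a perfect cube, so E-series; the 5-jet and mu = 8 give E_8.

Type E_8, Milnor number mu = 8.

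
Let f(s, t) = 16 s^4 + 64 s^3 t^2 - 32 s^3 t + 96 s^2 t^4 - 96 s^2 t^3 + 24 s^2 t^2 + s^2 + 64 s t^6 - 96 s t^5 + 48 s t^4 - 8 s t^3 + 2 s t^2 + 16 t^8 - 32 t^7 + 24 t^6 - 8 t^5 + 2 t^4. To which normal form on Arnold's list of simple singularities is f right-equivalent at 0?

A3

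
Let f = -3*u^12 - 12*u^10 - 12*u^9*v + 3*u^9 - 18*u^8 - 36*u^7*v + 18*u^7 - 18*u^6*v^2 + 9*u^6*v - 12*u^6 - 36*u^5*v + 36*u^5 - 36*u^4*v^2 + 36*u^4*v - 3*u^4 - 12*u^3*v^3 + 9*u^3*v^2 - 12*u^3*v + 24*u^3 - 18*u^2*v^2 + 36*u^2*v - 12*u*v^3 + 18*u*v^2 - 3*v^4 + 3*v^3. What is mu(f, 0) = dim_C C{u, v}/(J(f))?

The Hessian of f at 0 has rank 0. Corank 2; j^3 = 3*(2*u + v)^3 is a perfect cube, so E-series; the 4-jet and mu = 6 give E_6.

6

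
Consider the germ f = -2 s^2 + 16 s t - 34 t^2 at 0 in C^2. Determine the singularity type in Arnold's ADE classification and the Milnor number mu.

Type A1, Milnor number mu = 1.

The Hessian of f at 0 is [[-4, 16], [16, -68]] with rank 2, so corank 0. A Groebner basis of the Jacobian ideal J(f) in C{s,t} is {s, t}; counting standard monomials gives mu = 1. Corank 0: nondegenerate Morse point, so A_1.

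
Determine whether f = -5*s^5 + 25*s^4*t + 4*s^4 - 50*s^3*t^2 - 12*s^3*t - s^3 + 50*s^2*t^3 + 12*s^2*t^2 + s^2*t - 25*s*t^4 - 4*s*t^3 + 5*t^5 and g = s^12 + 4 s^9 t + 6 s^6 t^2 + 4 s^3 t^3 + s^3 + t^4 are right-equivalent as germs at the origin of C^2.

No.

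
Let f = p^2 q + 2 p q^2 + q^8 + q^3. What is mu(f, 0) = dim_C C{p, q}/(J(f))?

9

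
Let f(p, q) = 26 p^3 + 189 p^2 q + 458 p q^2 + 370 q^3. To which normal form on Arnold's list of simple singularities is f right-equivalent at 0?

D4

The Hessian of f at 0 is [[0, 0], [0, 0]] with rank 0, so corank 2. A Groebner basis of the Jacobian ideal J(f) in C{p,q} is {q^3, p^2 - 26*q^2/3, p*q + 3*q^2}; counting standard monomials gives mu = 4. Corank 2; j^3 = (2*p + 5*q)*(13*p^2 + 62*p*q + 74*q^2) splits into three distinct lines over C (the quadratic factor has nonzero discriminant), so D_4.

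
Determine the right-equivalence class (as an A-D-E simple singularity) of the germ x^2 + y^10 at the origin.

A9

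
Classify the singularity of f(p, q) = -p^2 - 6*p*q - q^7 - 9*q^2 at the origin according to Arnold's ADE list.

A_{6}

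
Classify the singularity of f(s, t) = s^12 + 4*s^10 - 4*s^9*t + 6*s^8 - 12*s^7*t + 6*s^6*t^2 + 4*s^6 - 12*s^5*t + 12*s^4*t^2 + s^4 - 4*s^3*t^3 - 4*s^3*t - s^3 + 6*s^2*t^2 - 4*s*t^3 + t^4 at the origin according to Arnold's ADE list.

The Hessian of f at 0 has rank 0. Corank 2; j^3 = -s^3 is a perfect cube, so E-series; the 4-jet and mu = 6 give E_6.

E6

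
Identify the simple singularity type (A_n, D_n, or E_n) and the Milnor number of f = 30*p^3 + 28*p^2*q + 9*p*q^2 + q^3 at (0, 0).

Type D_{4}, Milnor number mu = 4.

The Hessian of f at 0 is [[0, 0], [0, 0]] with rank 0, so corank 2. A Groebner basis of the Jacobian ideal J(f) in C{p,q} is {q^3, p^2 - 3*q^2/26, p*q + 9*q^2/26}; counting standard monomials gives mu = 4. Corank 2; j^3 = (3*p + q)*(10*p^2 + 6*p*q + q^2) splits into three distinct lines over C (the quadratic factor has nonzero discriminant), so D_4.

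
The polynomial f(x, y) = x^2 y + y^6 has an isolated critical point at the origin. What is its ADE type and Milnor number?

Type D7, Milnor number mu = 7.

The Hessian of f at 0 has rank 0. Corank 2; j^3 = x^2*y has shape L^2 M (L != M), so D-series; mu = 7 gives D_7.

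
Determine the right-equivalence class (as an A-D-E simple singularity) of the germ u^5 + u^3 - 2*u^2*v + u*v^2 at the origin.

D6

The Hessian of f at 0 is [[0, 0], [0, 0]] with rank 0, so corank 2. A Groebner basis of the Jacobian ideal J(f) in C{u,v} is {-u*v/5 + v^4 + v^2/5, u*v^2 - v^3, u^2 - u*v}; counting standard monomials gives mu = 6. Corank 2; j^3 = u*(u - v)^2 has shape L^2 M (L != M), so D-series; mu = 6 gives D_6.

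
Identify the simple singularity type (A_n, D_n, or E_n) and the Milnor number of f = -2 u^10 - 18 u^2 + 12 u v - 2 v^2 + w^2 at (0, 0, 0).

Type A9, Milnor number mu = 9.

The Hessian of f at 0 has rank 2. Corank 1: A-series; mu = 9 gives A_9.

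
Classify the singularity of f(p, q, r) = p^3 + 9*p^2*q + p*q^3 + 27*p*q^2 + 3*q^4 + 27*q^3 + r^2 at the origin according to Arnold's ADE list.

E7

The Hessian of f at 0 has rank 1. Corank 2; j^3 = (p + 3*q)^3 is a perfect cube, so E-series; the 4-jet and mu = 7 give E_7.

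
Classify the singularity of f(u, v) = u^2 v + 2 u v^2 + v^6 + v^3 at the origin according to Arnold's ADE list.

The Hessian of f at 0 has rank 0. Corank 2; j^3 = v*(u + v)^2 has shape L^2 M (L != M), so D-series; mu = 7 gives D_7.

D_7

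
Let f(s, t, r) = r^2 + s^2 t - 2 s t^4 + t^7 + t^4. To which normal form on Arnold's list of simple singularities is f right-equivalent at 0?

D_5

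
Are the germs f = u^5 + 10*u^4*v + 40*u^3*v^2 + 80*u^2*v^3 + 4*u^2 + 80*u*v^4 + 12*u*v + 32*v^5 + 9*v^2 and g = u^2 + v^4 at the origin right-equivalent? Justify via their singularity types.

No.

The Hessian of f at 0 has rank 1. Corank 1: A-series; mu = 4 gives A_4. The Hessian of g at 0 has rank 1. Corank 1: A-series; mu = 3 gives A_3. f is A_4 but g is A_3, hence not right-equivalent.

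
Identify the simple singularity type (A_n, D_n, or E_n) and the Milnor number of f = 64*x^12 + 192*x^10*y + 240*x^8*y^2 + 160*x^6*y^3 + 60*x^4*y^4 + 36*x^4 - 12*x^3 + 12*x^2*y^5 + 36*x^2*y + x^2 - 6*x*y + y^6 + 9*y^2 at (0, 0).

Type A_{5}, Milnor number mu = 5.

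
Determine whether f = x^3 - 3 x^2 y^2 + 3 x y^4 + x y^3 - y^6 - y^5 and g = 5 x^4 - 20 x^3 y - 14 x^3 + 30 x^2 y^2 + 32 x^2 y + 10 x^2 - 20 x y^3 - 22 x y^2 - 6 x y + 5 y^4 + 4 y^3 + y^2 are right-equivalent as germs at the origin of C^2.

The Hessian of f at 0 is [[0, 0], [0, 0]] with rank 0, so corank 2. A Groebner basis of the Jacobian ideal J(f) in C{x,y} is {-x^2 + y^4 - y^3/3, x^3, x^2*y + x^2/3 + y^3/9, -x^2 + x*y^2 - y^3/3}; counting standard monomials gives mu = 7. Corank 2; j^3 = x^3 is a perfect cube, so E-series; the 4-jet and mu = 7 give E_7. The Hessian of g at 0 is [[20, -6], [-6, 2]] with rank 2, so corank 0. A Groebner basis of the Jacobian ideal J(g) in C{x,y} is {x, y}; counting standard monomials gives mu = 1. Corank 0: nondegenerate Morse point, so A_1. f is E_7 but g is A_1, hence not right-equivalent.

No.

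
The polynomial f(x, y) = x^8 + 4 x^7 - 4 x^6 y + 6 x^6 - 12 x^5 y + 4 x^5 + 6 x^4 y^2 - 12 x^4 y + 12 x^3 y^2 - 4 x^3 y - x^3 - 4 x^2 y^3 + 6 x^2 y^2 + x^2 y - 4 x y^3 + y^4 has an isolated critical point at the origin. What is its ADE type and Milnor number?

Type D_5, Milnor number mu = 5.

The Hessian of f at 0 has rank 0. Corank 2; j^3 = -x^2*(x - y) has shape L^2 M (L != M), so D-series; mu = 5 gives D_5.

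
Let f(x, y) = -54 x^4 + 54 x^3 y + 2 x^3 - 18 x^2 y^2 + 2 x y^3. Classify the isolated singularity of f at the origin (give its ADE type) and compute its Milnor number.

Type E_7, Milnor number mu = 7.

The Hessian of f at 0 has rank 0. Corank 2; j^3 = 2*x^3 is a perfect cube, so E-series; the 4-jet and mu = 7 give E_7.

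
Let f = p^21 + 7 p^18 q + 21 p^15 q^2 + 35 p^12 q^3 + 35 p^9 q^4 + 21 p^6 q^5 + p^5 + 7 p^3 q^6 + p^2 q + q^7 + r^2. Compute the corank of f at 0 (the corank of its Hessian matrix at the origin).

2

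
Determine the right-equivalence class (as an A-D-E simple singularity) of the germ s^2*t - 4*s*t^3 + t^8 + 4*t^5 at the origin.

D_9

The Hessian of f at 0 has rank 0. Corank 2; j^3 = s^2*t has shape L^2 M (L != M), so D-series; mu = 9 gives D_9.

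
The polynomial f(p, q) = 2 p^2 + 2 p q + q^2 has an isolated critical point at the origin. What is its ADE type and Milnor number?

Type A_1, Milnor number mu = 1.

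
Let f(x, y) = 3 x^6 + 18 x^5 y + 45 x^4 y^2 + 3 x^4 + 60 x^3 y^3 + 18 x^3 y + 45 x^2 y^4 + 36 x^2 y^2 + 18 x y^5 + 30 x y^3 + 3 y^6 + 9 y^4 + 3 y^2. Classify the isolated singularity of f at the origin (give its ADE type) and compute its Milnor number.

Type A_3, Milnor number mu = 3.

The Hessian of f at 0 has rank 1. Corank 1: A-series; mu = 3 gives A_3.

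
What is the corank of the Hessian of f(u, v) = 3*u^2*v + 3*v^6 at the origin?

2

Hessian at 0 has rank 0.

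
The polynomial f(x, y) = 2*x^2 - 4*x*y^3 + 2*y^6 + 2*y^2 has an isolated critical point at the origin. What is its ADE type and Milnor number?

Type A_{1}, Milnor number mu = 1.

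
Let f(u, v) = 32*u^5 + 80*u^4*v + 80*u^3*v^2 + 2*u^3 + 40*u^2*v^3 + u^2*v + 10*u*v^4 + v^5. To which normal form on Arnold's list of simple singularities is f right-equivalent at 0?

D_{6}

The Hessian of f at 0 is [[0, 0], [0, 0]] with rank 0, so corank 2. A Groebner basis of the Jacobian ideal J(f) in C{u,v} is {-u*v/10 + v^4, u*v^2, u^2 + u*v/2}; counting standard monomials gives mu = 6. Corank 2; j^3 = u^2*(2*u + v) has shape L^2 M (L != M), so D-series; mu = 6 gives D_6.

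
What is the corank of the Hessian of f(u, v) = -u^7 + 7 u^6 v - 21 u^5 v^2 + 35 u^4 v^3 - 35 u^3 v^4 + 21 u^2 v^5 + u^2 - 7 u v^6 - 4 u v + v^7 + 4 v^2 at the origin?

Hessian at 0 has rank 1.

1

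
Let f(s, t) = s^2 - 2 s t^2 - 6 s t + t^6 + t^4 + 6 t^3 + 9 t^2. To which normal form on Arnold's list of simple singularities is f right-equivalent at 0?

A_5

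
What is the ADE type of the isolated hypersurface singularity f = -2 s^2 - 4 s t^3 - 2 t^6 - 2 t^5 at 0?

A4

The Hessian of f at 0 is [[-4, 0], [0, 0]] with rank 1, so corank 1. A Groebner basis of the Jacobian ideal J(f) in C{s,t} is {s + t^3, s^2, s*t}; counting standard monomials gives mu = 4. Corank 1: A-series; mu = 4 gives A_4.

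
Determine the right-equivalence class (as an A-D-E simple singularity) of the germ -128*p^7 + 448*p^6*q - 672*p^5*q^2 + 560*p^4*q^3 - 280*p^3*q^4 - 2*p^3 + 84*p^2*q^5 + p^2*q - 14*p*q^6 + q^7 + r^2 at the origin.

The Hessian of f at 0 has rank 1. Corank 2; j^3 = -p^2*(2*p - q) has shape L^2 M (L != M), so D-series; mu = 8 gives D_8.

D8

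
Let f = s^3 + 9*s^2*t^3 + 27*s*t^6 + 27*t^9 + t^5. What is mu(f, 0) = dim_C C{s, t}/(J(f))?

8

The Hessian of f at 0 is [[0, 0], [0, 0]] with rank 0, so corank 2. A Groebner basis of the Jacobian ideal J(f) in C{s,t} is {s^2/6 + s*t^3, t^4, s^3, s^2*t}; counting standard monomials gives mu = 8. Corank 2; j^3 = s^3 is a perfect cube, so E-series; the 5-jet and mu = 8 give E_8.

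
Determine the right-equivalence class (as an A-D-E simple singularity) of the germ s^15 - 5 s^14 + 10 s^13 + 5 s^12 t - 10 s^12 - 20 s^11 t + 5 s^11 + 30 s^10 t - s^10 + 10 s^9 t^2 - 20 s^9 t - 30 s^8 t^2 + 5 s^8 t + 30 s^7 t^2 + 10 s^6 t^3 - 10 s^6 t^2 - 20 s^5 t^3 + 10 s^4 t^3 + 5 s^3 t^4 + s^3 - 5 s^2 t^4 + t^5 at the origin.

E_{8}

The Hessian of f at 0 is [[0, 0], [0, 0]] with rank 0, so corank 2. A Groebner basis of the Jacobian ideal J(f) in C{s,t} is {t^4, s^2}; counting standard monomials gives mu = 8. Corank 2; j^3 = s^3 is a perfect cube, so E-series; the 5-jet and mu = 8 give E_8.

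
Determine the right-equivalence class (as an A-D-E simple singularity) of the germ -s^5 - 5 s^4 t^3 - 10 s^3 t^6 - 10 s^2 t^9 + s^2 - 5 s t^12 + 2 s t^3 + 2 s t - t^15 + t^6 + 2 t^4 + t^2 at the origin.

A_{4}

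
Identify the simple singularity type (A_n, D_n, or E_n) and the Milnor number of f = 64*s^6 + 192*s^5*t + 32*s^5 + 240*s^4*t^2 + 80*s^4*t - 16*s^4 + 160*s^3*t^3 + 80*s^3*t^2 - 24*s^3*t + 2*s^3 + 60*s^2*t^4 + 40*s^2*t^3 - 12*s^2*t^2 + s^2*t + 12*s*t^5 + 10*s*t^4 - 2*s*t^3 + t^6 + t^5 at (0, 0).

Type D_{7}, Milnor number mu = 7.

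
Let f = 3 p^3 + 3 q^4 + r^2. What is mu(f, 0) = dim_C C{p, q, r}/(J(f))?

The Hessian of f at 0 has rank 1. Corank 2; j^3 = 3*p^3 is a perfect cube, so E-series; the 4-jet and mu = 6 give E_6.

6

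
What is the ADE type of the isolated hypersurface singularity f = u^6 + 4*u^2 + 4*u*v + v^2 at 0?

A_{5}

The Hessian of f at 0 has rank 1. Corank 1: A-series; mu = 5 gives A_5.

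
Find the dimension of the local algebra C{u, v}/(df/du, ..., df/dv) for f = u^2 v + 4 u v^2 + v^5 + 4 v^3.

6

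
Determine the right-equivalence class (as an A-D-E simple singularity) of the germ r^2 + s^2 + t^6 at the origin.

The Hessian of f at 0 has rank 2. Corank 1: A-series; mu = 5 gives A_5.

A_{5}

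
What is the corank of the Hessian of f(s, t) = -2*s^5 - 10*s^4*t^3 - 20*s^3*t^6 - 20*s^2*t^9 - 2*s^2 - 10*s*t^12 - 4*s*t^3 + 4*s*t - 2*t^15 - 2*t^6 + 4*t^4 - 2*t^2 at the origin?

1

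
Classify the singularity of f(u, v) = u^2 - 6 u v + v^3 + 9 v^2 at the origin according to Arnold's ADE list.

A_{2}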